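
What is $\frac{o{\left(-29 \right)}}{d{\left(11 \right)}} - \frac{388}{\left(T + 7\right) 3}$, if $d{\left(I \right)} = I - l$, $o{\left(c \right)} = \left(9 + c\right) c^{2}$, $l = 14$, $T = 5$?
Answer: $\frac{50363}{9} \approx 5595.9$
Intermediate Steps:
$o{\left(c \right)} = c^{2} \left(9 + c\right)$
$d{\left(I \right)} = -14 + I$ ($d{\left(I \right)} = I - 14 = -14 + I$)
$\frac{o{\left(-29 \right)}}{d{\left(11 \right)}} - \frac{388}{\left(T + 7\right) 3} = \frac{\left(-29\right)^{2} \left(9 - 29\right)}{-14 + 11} - \frac{388}{\left(5 + 7\right) 3} = \frac{841 \left(-20\right)}{-3} - \frac{388}{12 \cdot 3} = \left(-16820\right) \left(- \frac{1}{3}\right) - \frac{388}{36} = \frac{16820}{3} - \frac{97}{9} = \frac{50363}{9}$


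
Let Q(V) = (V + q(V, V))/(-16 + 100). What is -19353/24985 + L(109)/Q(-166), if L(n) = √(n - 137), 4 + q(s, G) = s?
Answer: -19353/24985 - I*√7/2 ≈ -0.77458 - 1.3229*I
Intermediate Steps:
q(s, G) = -4 + s
Q(V) = -1/21 + V/42 (Q(V) = (V + (-4 + V))/(-16 + 100) = (-4 + 2*V)/84 = (-4 + 2*V)*(1/84) = -1/21 + V/42)
L(n) = √(-137 + n)
-19353/24985 + L(109)/Q(-166) = -19353/24985 + √(-137 + 109)/(-1/21 + (1/42)*(-166)) = -19353*1/24985 + √(-28)/(-1/21 - 83/21) = -19353/24985 + (2*I*√7)/(-4) = -19353/24985 + (2*I*√7)*(-¼) = -19353/24985 - I*√7/2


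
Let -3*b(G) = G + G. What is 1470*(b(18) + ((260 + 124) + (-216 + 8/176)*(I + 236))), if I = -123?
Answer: -388579065/11 ≈ -3.5325e+7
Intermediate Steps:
b(G) = -2*G/3 (b(G) = -(G + G)/3 = -2*G/3)
1470*(b(18) + ((260 + 124) + (-216 + 8/176)*(I + 236))) = 1470*(-⅔*18 + ((260 + 124) + (-216 + 8/176)*(-123 + 236))) = 1470*(-12 + (384 + (-216 + 8*(1/176))*113)) = 1470*(-12 + (384 + (-216 + 1/22)*113)) = 1470*(-12 + (384 - 4751/22*113)) = 1470*(-12 + (384 - 536863/22)) = 1470*(-12 - 528415/22) = 1470*(-528679/22) = -388579065/11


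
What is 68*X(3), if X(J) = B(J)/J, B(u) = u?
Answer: 68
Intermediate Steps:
X(J) = 1 (X(J) = J/J = 1)
68*X(3) = 68*1 = 68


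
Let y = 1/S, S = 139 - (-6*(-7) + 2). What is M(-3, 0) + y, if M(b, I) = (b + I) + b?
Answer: -569/95 ≈ -5.9895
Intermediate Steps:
S = 95 (S = 139 - (42 + 2) = 139 - 1*44 = 139 - 44 = 95)
y = 1/95 ≈ 0.010526
M(b, I) = I + 2*b (M(b, I) = (I + b) + b = I + 2*b)
M(-3, 0) + y = (0 + 2*(-3)) + 1/95 = (0 - 6) + 1/95 = -6 + 1/95 = -569/95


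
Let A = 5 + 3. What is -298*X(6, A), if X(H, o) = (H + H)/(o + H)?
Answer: -1788/7 ≈ -255.43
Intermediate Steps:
A = 8
X(H, o) = 2*H/(H + o) (X(H, o) = (2*H)/(H + o) = 2*H/(H + o))
-298*X(6, A) = -596*6/(6 + 8) = -596*6/14 = -298*6/7 = -1788/7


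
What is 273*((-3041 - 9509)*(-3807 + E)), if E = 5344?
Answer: -5265992550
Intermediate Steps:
273*((-3041 - 9509)*(-3807 + E)) = 273*((-3041 - 9509)*(-3807 + 5344)) = 273*(-12550*1537) = 273*(-19289350) = -5265992550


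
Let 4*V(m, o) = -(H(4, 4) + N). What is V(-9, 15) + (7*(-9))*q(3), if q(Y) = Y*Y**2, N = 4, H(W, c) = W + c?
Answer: -1704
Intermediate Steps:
q(Y) = Y**3
V(m, o) = -3 (V(m, o) = (-((4 + 4) + 4))/4 = (-(8 + 4))/4 = (-1*12)/4 = (1/4)*(-12) = -3)
V(-9, 15) + (7*(-9))*q(3) = -3 + (7*(-9))*3**3 = -3 - 63*27 = -3 - 1701 = -1704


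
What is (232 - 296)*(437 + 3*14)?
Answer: -30656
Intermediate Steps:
(232 - 296)*(437 + 3*14) = -64*(437 + 42) = -64*479 = -30656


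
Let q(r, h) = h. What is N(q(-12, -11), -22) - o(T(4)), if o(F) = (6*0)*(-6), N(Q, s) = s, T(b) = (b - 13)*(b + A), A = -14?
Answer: -22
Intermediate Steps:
T(b) = (-14 + b)*(-13 + b) (T(b) = (b - 13)*(b - 14) = (-13 + b)*(-14 + b) = (-14 + b)*(-13 + b))
o(F) = 0 (o(F) = 0*(-6) = 0)
N(q(-12, -11), -22) - o(T(4)) = -22 - 1*0 = -22 + 0 = -22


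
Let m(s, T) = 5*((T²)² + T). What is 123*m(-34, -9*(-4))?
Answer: 1032985980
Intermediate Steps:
m(s, T) = 5*T + 5*T⁴ (m(s, T) = 5*(T⁴ + T) = 5*(T + T⁴) = 5*T + 5*T⁴)
123*m(-34, -9*(-4)) = 123*(5*(-9*(-4))*(1 + (-9*(-4))³)) = 123*(5*36*(1 + 36³)) = 123*(5*36*(1 + 46656)) = 123*(5*36*46657) = 123*8398260 = 1032985980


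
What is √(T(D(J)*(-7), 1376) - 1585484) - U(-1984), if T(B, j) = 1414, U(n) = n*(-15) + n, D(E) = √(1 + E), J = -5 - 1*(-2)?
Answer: -27776 + I*√1584070 ≈ -27776.0 + 1258.6*I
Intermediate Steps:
J = -3 (J = -5 + 2 = -3)
U(n) = -14*n (U(n) = -15*n + n = -14*n)
√(T(D(J)*(-7), 1376) - 1585484) - U(-1984) = √(1414 - 1585484) - (-14)*(-1984) = √(-1584070) - 1*27776 = I*√1584070 - 27776 = -27776 + I*√1584070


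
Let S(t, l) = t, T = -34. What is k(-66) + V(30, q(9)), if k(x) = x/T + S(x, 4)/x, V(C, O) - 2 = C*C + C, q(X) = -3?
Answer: 15894/17 ≈ 934.94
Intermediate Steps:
V(C, O) = 2 + C + C**2 (V(C, O) = 2 + (C*C + C) = 2 + (C**2 + C) = 2 + (C + C**2) = 2 + C + C**2)
k(x) = 1 - x/34 (k(x) = x/(-34) + x/x = x*(-1/34) + 1 = -x/34 + 1 = 1 - x/34)
k(-66) + V(30, q(9)) = (1 - 1/34*(-66)) + (2 + 30 + 30**2) = (1 + 33/17) + (2 + 30 + 900) = 50/17 + 932 = 15894/17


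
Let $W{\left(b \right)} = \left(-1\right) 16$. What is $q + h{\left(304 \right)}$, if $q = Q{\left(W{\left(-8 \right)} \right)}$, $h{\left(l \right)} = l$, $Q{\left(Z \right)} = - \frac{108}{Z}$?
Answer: $\frac{1243}{4} \approx 310.75$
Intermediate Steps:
$W{\left(b \right)} = -16$
$q = \frac{27}{4}$ ($q = - \frac{108}{-16} = \left(-108\right) \left(- \frac{1}{16}\right) = \frac{27}{4} \approx 6.75$)
$q + h{\left(304 \right)} = \frac{27}{4} + 304 = \frac{1243}{4}$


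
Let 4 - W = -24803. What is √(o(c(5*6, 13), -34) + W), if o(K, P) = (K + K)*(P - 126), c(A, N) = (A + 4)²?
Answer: I*√345113 ≈ 587.46*I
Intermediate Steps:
c(A, N) = (4 + A)²
o(K, P) = 2*K*(-126 + P) (o(K, P) = (2*K)*(-126 + P) = 2*K*(-126 + P))
W = 24807 (W = 4 - 1*(-24803) = 4 + 24803 = 24807)
√(o(c(5*6, 13), -34) + W) = √(2*(4 + 5*6)²*(-126 - 34) + 24807) = √(2*(4 + 30)²*(-160) + 24807) = √(2*34²*(-160) + 24807) = √(2*1156*(-160) + 24807) = √(-369920 + 24807) = √(-345113) = I*√345113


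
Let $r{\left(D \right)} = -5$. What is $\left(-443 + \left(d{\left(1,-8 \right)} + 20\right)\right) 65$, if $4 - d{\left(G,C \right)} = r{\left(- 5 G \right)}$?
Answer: $-26910$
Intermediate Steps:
$d{\left(G,C \right)} = 9$ ($d{\left(G,C \right)} = 4 - -5 = 4 + 5 = 9$)
$\left(-443 + \left(d{\left(1,-8 \right)} + 20\right)\right) 65 = \left(-443 + \left(9 + 20\right)\right) 65 = \left(-443 + 29\right) 65 = \left(-414\right) 65 = -26910$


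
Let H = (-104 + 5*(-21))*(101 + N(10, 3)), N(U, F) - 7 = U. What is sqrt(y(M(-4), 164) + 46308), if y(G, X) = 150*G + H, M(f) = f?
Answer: sqrt(21046) ≈ 145.07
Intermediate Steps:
N(U, F) = 7 + U
H = -24662 (H = (-104 + 5*(-21))*(101 + (7 + 10)) = (-104 - 105)*(101 + 17) = -209*118 = -24662)
y(G, X) = -24662 + 150*G (y(G, X) = 150*G - 24662 = -24662 + 150*G)
sqrt(y(M(-4), 164) + 46308) = sqrt((-24662 + 150*(-4)) + 46308) = sqrt((-24662 - 600) + 46308) = sqrt(-25262 + 46308) = sqrt(21046)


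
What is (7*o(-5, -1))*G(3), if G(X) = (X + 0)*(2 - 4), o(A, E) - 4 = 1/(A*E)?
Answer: -882/5 ≈ -176.40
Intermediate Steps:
o(A, E) = 4 + 1/(A*E)
G(X) = -2*X (G(X) = X*(-2) = -2*X)
(7*o(-5, -1))*G(3) = (7*(4 + 1/(-5*(-1))))*(-2*3) = (7*(4 - ⅕*(-1)))*(-6) = (7*(4 + ⅕))*(-6) = (7*(21/5))*(-6) = (147/5)*(-6) = -882/5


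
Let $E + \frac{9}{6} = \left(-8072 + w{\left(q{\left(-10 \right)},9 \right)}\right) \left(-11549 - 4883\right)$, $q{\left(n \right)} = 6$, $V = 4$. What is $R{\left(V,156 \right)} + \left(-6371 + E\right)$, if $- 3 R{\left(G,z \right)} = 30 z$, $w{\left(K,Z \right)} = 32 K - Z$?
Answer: $\frac{259248231}{2} \approx 1.2962 \cdot 10^{8}$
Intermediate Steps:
$w{\left(K,Z \right)} = - Z + 32 K$
$R{\left(G,z \right)} = - 10 z$ ($R{\left(G,z \right)} = - \frac{30 z}{3} = - 10 z$)
$E = \frac{259264093}{2}$ ($E = - \frac{3}{2} + \left(-8072 + \left(\left(-1\right) 9 + 32 \cdot 6\right)\right) \left(-11549 - 4883\right) = - \frac{3}{2} + \left(-8072 + \left(-9 + 192\right)\right) \left(-16432\right) = - \frac{3}{2} + \left(-8072 + 183\right) \left(-16432\right) = - \frac{3}{2} - -129632048 = - \frac{3}{2} + 129632048 = \frac{259264093}{2} \approx 1.2963 \cdot 10^{8}$)
$R{\left(V,156 \right)} + \left(-6371 + E\right) = \left(-10\right) 156 + \left(-6371 + \frac{259264093}{2}\right) = -1560 + \frac{259251351}{2} = \frac{259248231}{2}$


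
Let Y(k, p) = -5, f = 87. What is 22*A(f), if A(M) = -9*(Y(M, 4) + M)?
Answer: -16236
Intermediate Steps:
A(M) = 45 - 9*M (A(M) = -9*(-5 + M) = 45 - 9*M)
22*A(f) = 22*(45 - 9*87) = 22*(45 - 783) = 22*(-738) = -16236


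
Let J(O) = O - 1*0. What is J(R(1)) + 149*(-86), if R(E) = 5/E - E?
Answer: -12810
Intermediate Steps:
R(E) = -E + 5/E
J(O) = O (J(O) = O + 0 = O)
J(R(1)) + 149*(-86) = (-1*1 + 5/1) + 149*(-86) = (-1 + 5*1) - 12814 = (-1 + 5) - 12814 = 4 - 12814 = -12810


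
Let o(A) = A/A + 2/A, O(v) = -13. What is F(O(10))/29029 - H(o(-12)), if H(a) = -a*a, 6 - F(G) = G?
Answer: 726409/1045044 ≈ 0.69510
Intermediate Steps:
o(A) = 1 + 2/A
F(G) = 6 - G
H(a) = -a²
F(O(10))/29029 - H(o(-12)) = (6 - 1*(-13))/29029 - (-1)*((2 - 12)/(-12))² = (6 + 13)*(1/29029) - (-1)*(-1/12*(-10))² = 19*(1/29029) - (-1)*(⅚)² = 19/29029 - (-1)*25/36 = 19/29029 - 1*(-25/36) = 19/29029 + 25/36 = 726409/1045044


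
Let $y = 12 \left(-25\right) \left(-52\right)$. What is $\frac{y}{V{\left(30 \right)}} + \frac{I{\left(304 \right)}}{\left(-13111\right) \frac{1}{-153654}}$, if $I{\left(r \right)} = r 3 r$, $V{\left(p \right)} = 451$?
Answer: $\frac{19212923682192}{5913061} \approx 3.2492 \cdot 10^{6}$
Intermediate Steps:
$y = 15600$ ($y = \left(-300\right) \left(-52\right) = 15600$)
$I{\left(r \right)} = 3 r^{2}$ ($I{\left(r \right)} = 3 r r = 3 r^{2}$)
$\frac{y}{V{\left(30 \right)}} + \frac{I{\left(304 \right)}}{\left(-13111\right) \frac{1}{-153654}} = \frac{15600}{451} + \frac{3 \cdot 304^{2}}{\left(-13111\right) \frac{1}{-153654}} = 15600 \cdot \frac{1}{451} + \frac{3 \cdot 92416}{\left(-13111\right) \left(- \frac{1}{153654}\right)} = \frac{15600}{451} + \frac{277248}{\frac{13111}{153654}} = \frac{15600}{451} + 277248 \cdot \frac{153654}{13111} = \frac{15600}{451} + \frac{42600264192}{13111} = \frac{19212923682192}{5913061}$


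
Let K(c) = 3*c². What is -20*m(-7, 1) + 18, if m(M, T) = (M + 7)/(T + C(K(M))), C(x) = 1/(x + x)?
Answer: 18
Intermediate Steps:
C(x) = 1/(2*x)
m(M, T) = (7 + M)/(T + 1/(6*M²)) (m(M, T) = (M + 7)/(T + 1/(2*((3*M²)))) = (7 + M)/(T + (1/(3*M²))/2) = (7 + M)/(T + 1/(6*M²)))
-20*m(-7, 1) + 18 = -120*(-7)²*(7 - 7)/(1 + 6*1*(-7)²) + 18 = -120*49*0/(1 + 6*1*49) + 18 = -120*49*0/(1 + 294) + 18 = -120*49*0/295 + 18 = -20*0 + 18 = 0 + 18 = 18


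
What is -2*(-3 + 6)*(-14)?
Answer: 84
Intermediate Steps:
-2*(-3 + 6)*(-14) = -2*3*(-14) = -6*(-14) = 84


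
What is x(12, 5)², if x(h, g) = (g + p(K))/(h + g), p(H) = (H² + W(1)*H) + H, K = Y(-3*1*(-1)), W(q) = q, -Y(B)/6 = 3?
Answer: 85849/289 ≈ 297.06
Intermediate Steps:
Y(B) = -18 (Y(B) = -6*3 = -18)
K = -18
p(H) = H² + 2*H (p(H) = (H² + 1*H) + H = (H² + H) + H = (H + H²) + H = H² + 2*H)
x(h, g) = (288 + g)/(g + h) (x(h, g) = (g - 18*(2 - 18))/(h + g) = (g - 18*(-16))/(g + h) = (g + 288)/(g + h) = (288 + g)/(g + h))
x(12, 5)² = ((288 + 5)/(5 + 12))² = (293/17)² = 85849/289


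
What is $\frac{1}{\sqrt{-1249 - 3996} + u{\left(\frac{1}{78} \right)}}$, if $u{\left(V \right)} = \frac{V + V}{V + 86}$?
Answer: $\frac{13418}{236081021849} - \frac{45010681 i \sqrt{5245}}{236081021849} \approx 5.6836 \cdot 10^{-8} - 0.013808 i$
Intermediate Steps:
$u{\left(V \right)} = \frac{2 V}{86 + V}$
$\frac{1}{\sqrt{-1249 - 3996} + u{\left(\frac{1}{78} \right)}} = \frac{1}{\sqrt{-1249 - 3996} + \frac{2}{78 \left(86 + \frac{1}{78}\right)}} = \frac{1}{\sqrt{-5245} + 2 \cdot \frac{1}{78} \frac{1}{86 + \frac{1}{78}}} = \frac{1}{i \sqrt{5245} + 2 \cdot \frac{1}{78} \frac{1}{\frac{6709}{78}}} = \frac{1}{i \sqrt{5245} + 2 \cdot \frac{1}{78} \cdot \frac{78}{6709}} = \frac{1}{i \sqrt{5245} + \frac{2}{6709}} = \frac{1}{\frac{2}{6709} + i \sqrt{5245}}$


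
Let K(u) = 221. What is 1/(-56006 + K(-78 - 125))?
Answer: -1/55785 ≈ -1.7926e-5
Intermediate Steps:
1/(-56006 + K(-78 - 125)) = 1/(-56006 + 221) = 1/(-55785) = -1/55785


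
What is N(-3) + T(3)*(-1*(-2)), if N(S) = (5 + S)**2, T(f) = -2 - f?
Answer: -6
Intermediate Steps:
N(-3) + T(3)*(-1*(-2)) = (5 - 3)**2 + (-2 - 1*3)*(-1*(-2)) = 2**2 + (-2 - 3)*2 = 4 - 5*2 = 4 - 10 = -6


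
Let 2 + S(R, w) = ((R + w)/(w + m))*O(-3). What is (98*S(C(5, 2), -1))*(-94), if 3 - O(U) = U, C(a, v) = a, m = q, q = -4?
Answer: 313208/5 ≈ 62642.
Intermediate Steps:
m = -4
O(U) = 3 - U
S(R, w) = -2 + 6*(R + w)/(-4 + w) (S(R, w) = -2 + ((R + w)/(w - 4))*(3 - 1*(-3)) = -2 + ((R + w)/(-4 + w))*(3 + 3) = -2 + ((R + w)/(-4 + w))*6 = -2 + 6*(R + w)/(-4 + w))
(98*S(C(5, 2), -1))*(-94) = (98*(2*(4 + 2*(-1) + 3*5)/(-4 - 1)))*(-94) = (98*(2*(4 - 2 + 15)/(-5)))*(-94) = (98*(2*(-1/5)*17))*(-94) = (98*(-34/5))*(-94) = -3332/5*(-94) = 313208/5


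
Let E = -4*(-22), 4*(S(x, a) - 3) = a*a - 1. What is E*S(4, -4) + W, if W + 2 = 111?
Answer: 703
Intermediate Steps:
W = 109 (W = -2 + 111 = 109)
S(x, a) = 11/4 + a²/4 (S(x, a) = 3 + (a*a - 1)/4 = 3 + (a² - 1)/4 = 3 + (-1 + a²)/4 = 3 + (-¼ + a²/4) = 11/4 + a²/4)
E = 88
E*S(4, -4) + W = 88*(11/4 + (¼)*(-4)²) + 109 = 88*(11/4 + (¼)*16) + 109 = 88*(11/4 + 4) + 109 = 88*(27/4) + 109 = 594 + 109 = 703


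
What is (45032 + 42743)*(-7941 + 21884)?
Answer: 1223846825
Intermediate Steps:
(45032 + 42743)*(-7941 + 21884) = 87775*13943 = 1223846825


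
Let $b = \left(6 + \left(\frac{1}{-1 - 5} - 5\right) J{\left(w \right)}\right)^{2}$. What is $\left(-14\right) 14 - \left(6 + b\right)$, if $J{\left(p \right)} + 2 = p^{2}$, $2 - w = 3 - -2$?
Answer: $- \frac{40033}{36} \approx -1112.0$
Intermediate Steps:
$w = -3$ ($w = 2 - \left(3 - -2\right) = 2 - \left(3 + 2\right) = 2 - 5 = -3$)
$J{\left(p \right)} = -2 + p^{2}$
$b = \frac{32761}{36}$ ($b = \left(6 + \left(\frac{1}{-1 - 5} - 5\right) \left(-2 + \left(-3\right)^{2}\right)\right)^{2} = \left(6 + \left(\frac{1}{-6} - 5\right) \left(-2 + 9\right)\right)^{2} = \left(6 + \left(- \frac{1}{6} - 5\right) 7\right)^{2} = \left(6 - \frac{217}{6}\right)^{2} = \left(- \frac{181}{6}\right)^{2} = \frac{32761}{36} \approx 910.03$)
$\left(-14\right) 14 - \left(6 + b\right) = \left(-14\right) 14 - \frac{32977}{36} = -196 - \frac{32977}{36} = - \frac{40033}{36}$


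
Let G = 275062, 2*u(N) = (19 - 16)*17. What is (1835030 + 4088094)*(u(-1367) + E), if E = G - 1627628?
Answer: -8011265096522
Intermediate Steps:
u(N) = 51/2 (u(N) = ((19 - 16)*17)/2 = (3*17)/2 = (1/2)*51 = 51/2)
E = -1352566 (E = 275062 - 1627628 = -1352566)
(1835030 + 4088094)*(u(-1367) + E) = (1835030 + 4088094)*(51/2 - 1352566) = 5923124*(-2705081/2) = -8011265096522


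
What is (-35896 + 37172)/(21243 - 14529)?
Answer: 638/3357 ≈ 0.19005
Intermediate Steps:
(-35896 + 37172)/(21243 - 14529) = 1276/6714 = 1276*(1/6714) = 638/3357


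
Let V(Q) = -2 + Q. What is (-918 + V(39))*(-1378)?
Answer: 1214018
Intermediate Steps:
(-918 + V(39))*(-1378) = (-918 + (-2 + 39))*(-1378) = (-918 + 37)*(-1378) = -881*(-1378) = 1214018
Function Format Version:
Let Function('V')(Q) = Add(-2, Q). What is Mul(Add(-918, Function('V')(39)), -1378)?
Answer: 1214018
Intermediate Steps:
Mul(Add(-918, Function('V')(39)), -1378) = Mul(Add(-918, Add(-2, 39)), -1378) = Mul(Add(-918, 37), -1378) = Mul(-881, -1378) = 1214018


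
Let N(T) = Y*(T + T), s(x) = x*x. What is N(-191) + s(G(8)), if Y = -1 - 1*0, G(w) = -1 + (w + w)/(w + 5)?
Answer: 64567/169 ≈ 382.05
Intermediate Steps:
G(w) = -1 + 2*w/(5 + w) (G(w) = -1 + (2*w)/(5 + w) = -1 + 2*w/(5 + w))
s(x) = x**2
Y = -1 (Y = -1 + 0 = -1)
N(T) = -2*T (N(T) = -(T + T) = -2*T)
N(-191) + s(G(8)) = -2*(-191) + ((-5 + 8)/(5 + 8))**2 = 382 + (3/13)**2 = 382 + 9/169 = 64567/169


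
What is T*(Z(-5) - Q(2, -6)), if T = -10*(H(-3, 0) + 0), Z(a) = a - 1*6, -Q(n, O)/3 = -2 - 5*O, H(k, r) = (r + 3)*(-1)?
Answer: 2190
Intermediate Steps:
H(k, r) = -3 - r (H(k, r) = (3 + r)*(-1) = -3 - r)
Q(n, O) = 6 + 15*O (Q(n, O) = -3*(-2 - 5*O) = 6 + 15*O)
Z(a) = -6 + a (Z(a) = a - 6 = -6 + a)
T = 30 (T = -10*((-3 - 1*0) + 0) = -10*((-3 + 0) + 0) = -10*(-3 + 0) = -10*(-3) = 30)
T*(Z(-5) - Q(2, -6)) = 30*((-6 - 5) - (6 + 15*(-6))) = 30*(-11 - (6 - 90)) = 30*(-11 - 1*(-84)) = 30*(-11 + 84) = 30*73 = 2190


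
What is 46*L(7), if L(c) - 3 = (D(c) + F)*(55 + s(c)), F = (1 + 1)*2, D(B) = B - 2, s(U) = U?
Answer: 25806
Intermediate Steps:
D(B) = -2 + B
F = 4 (F = 2*2 = 4)
L(c) = 3 + (2 + c)*(55 + c) (L(c) = 3 + ((-2 + c) + 4)*(55 + c) = 3 + (2 + c)*(55 + c))
46*L(7) = 46*(113 + 7² + 57*7) = 46*(113 + 49 + 399) = 46*561 = 25806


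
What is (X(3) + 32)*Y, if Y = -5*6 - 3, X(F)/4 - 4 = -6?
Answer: -792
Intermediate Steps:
X(F) = -8 (X(F) = 16 + 4*(-6) = 16 - 24 = -8)
Y = -33 (Y = -30 - 3 = -33)
(X(3) + 32)*Y = (-8 + 32)*(-33) = 24*(-33) = -792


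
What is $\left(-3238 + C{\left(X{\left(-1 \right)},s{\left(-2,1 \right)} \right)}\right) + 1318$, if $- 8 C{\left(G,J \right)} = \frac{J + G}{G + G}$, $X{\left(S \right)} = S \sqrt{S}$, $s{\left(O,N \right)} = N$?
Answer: $- \frac{30721}{16} - \frac{i}{16} \approx -1920.1 - 0.0625 i$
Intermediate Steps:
$X{\left(S \right)} = S^{\frac{3}{2}}$
$C{\left(G,J \right)} = - \frac{G + J}{16 G}$ ($C{\left(G,J \right)} = - \frac{\left(J + G\right) \frac{1}{G + G}}{8} = - \frac{\left(G + J\right) \frac{1}{2 G}}{8} = - \frac{\frac{1}{2} \frac{1}{G} \left(G + J\right)}{8} = - \frac{G + J}{16 G}$)
$\left(-3238 + C{\left(X{\left(-1 \right)},s{\left(-2,1 \right)} \right)}\right) + 1318 = \left(-3238 + \frac{- \left(-1\right)^{\frac{3}{2}} - 1}{16 \left(-1\right)^{\frac{3}{2}}}\right) + 1318 = \left(-3238 + \frac{- \left(-1\right) i - 1}{16 \left(- i\right)}\right) + 1318 = \left(-3238 + \frac{i \left(i - 1\right)}{16}\right) + 1318 = \left(-3238 + \frac{i \left(-1 + i\right)}{16}\right) + 1318 = -1920 + \frac{i \left(-1 + i\right)}{16}$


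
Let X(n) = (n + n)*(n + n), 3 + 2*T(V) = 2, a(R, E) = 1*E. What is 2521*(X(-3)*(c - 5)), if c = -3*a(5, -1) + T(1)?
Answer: -226890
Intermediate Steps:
a(R, E) = E
T(V) = -½ (T(V) = -3/2 + (½)*2 = -3/2 + 1 = -½)
c = 5/2 (c = -3*(-1) - ½ = 3 - ½ = 5/2 ≈ 2.5000)
X(n) = 4*n² (X(n) = (2*n)*(2*n) = 4*n²)
2521*(X(-3)*(c - 5)) = 2521*((4*(-3)²)*(5/2 - 5)) = 2521*((4*9)*(-5/2)) = 2521*(36*(-5/2)) = 2521*(-90) = -226890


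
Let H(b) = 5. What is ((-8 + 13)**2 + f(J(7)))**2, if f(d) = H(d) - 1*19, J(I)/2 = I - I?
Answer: 121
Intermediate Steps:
J(I) = 0 (J(I) = 2*(I - I) = 2*0 = 0)
f(d) = -14 (f(d) = 5 - 1*19 = 5 - 19 = -14)
((-8 + 13)**2 + f(J(7)))**2 = ((-8 + 13)**2 - 14)**2 = (5**2 - 14)**2 = (25 - 14)**2 = 11**2 = 121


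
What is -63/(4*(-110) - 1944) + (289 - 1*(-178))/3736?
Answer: 361/2384 ≈ 0.15143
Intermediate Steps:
-63/(4*(-110) - 1944) + (289 - 1*(-178))/3736 = -63/(-440 - 1944) + (289 + 178)*(1/3736) = -63/(-2384) + 467*(1/3736) = -63*(-1/2384) + ⅛ = 63/2384 + ⅛ = 361/2384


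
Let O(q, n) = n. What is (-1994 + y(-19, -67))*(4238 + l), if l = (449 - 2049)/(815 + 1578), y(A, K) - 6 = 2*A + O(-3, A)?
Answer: -20736165030/2393 ≈ -8.6653e+6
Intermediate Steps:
y(A, K) = 6 + 3*A (y(A, K) = 6 + (2*A + A) = 6 + 3*A)
l = -1600/2393 ≈ -0.66862
(-1994 + y(-19, -67))*(4238 + l) = (-1994 + (6 + 3*(-19)))*(4238 - 1600/2393) = (-1994 + (6 - 57))*(10139934/2393) = (-1994 - 51)*(10139934/2393) = -2045*10139934/2393 = -20736165030/2393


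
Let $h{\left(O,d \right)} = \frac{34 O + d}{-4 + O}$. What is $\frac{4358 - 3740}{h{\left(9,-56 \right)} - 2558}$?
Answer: $- \frac{103}{418} \approx -0.24641$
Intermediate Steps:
$h{\left(O,d \right)} = \frac{d + 34 O}{-4 + O}$
$\frac{4358 - 3740}{h{\left(9,-56 \right)} - 2558} = \frac{4358 - 3740}{\frac{-56 + 34 \cdot 9}{-4 + 9} - 2558} = \frac{618}{\frac{-56 + 306}{5} - 2558} = \frac{618}{\frac{1}{5} \cdot 250 - 2558} = \frac{618}{50 - 2558} = \frac{618}{-2508} = 618 \left(- \frac{1}{2508}\right) = - \frac{103}{418}$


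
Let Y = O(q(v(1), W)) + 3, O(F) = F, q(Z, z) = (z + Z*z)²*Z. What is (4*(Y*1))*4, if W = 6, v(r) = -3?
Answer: -6864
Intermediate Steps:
q(Z, z) = Z*(z + Z*z)²
Y = -429 (Y = -3*6²*(1 - 3)² + 3 = -3*36*(-2)² + 3 = -3*36*4 + 3 = -432 + 3 = -429)
(4*(Y*1))*4 = (4*(-429*1))*4 = (4*(-429))*4 = -1716*4 = -6864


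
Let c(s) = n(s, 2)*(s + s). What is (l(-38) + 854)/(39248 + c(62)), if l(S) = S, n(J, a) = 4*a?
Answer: 51/2515 ≈ 0.020278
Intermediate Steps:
c(s) = 16*s (c(s) = (4*2)*(s + s) = 8*(2*s) = 16*s)
(l(-38) + 854)/(39248 + c(62)) = (-38 + 854)/(39248 + 16*62) = 816/(39248 + 992) = 816/40240 = 816*(1/40240) = 51/2515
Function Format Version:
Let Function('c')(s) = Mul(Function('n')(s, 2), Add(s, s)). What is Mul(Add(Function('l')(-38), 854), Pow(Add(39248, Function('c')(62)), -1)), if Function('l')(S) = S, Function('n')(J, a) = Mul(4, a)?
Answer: Rational(51, 2515) ≈ 0.020278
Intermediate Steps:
Function('c')(s) = Mul(16, s) (Function('c')(s) = Mul(Mul(4, 2), Add(s, s)) = Mul(8, Mul(2, s)) = Mul(16, s))
Mul(Add(Function('l')(-38), 854), Pow(Add(39248, Function('c')(62)), -1)) = Mul(Add(-38, 854), Pow(Add(39248, Mul(16, 62)), -1)) = Mul(816, Pow(Add(39248, 992), -1)) = Mul(816, Pow(40240, -1)) = Mul(816, Rational(1, 40240)) = Rational(51, 2515)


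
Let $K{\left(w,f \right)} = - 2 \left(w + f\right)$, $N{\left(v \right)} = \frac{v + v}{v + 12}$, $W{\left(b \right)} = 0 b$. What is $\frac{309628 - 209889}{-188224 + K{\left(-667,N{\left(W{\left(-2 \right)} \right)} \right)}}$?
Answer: $- \frac{99739}{186890} \approx -0.53368$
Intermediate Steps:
$W{\left(b \right)} = 0$
$N{\left(v \right)} = \frac{2 v}{12 + v}$
$K{\left(w,f \right)} = - 2 f - 2 w$ ($K{\left(w,f \right)} = - 2 \left(f + w\right) = - 2 f - 2 w$)
$\frac{309628 - 209889}{-188224 + K{\left(-667,N{\left(W{\left(-2 \right)} \right)} \right)}} = \frac{309628 - 209889}{-188224 - \left(-1334 + 2 \cdot 2 \cdot 0 \frac{1}{12 + 0}\right)} = \frac{99739}{-188224 + \left(- 2 \cdot 2 \cdot 0 \cdot \frac{1}{12} + 1334\right)} = \frac{99739}{-188224 + \left(\left(-2\right) 0 + 1334\right)} = \frac{99739}{-188224 + \left(0 + 1334\right)} = \frac{99739}{-188224 + 1334} = \frac{99739}{-186890} = 99739 \left(- \frac{1}{186890}\right) = - \frac{99739}{186890}$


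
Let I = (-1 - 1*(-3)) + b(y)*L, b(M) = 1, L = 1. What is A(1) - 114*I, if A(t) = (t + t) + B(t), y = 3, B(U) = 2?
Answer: -338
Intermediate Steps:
A(t) = 2 + 2*t (A(t) = (t + t) + 2 = 2*t + 2 = 2 + 2*t)
I = 3 (I = (-1 - 1*(-3)) + 1*1 = (-1 + 3) + 1 = 2 + 1 = 3)
A(1) - 114*I = (2 + 2*1) - 114*3 = (2 + 2) - 342 = 4 - 342 = -338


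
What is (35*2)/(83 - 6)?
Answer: 10/11 ≈ 0.90909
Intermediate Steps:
(35*2)/(83 - 6) = 70/77 = 70*(1/77) = 10/11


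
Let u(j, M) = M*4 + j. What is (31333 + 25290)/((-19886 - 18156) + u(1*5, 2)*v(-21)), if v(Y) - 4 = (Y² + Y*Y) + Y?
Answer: -56623/26797 ≈ -2.1130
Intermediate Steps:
v(Y) = 4 + Y + 2*Y² (v(Y) = 4 + ((Y² + Y*Y) + Y) = 4 + ((Y² + Y²) + Y) = 4 + (2*Y² + Y) = 4 + (Y + 2*Y²) = 4 + Y + 2*Y²)
u(j, M) = j + 4*M (u(j, M) = 4*M + j = j + 4*M)
(31333 + 25290)/((-19886 - 18156) + u(1*5, 2)*v(-21)) = (31333 + 25290)/((-19886 - 18156) + (1*5 + 4*2)*(4 - 21 + 2*(-21)²)) = 56623/(-38042 + (5 + 8)*(4 - 21 + 2*441)) = 56623/(-38042 + 13*(4 - 21 + 882)) = 56623/(-38042 + 13*865) = 56623/(-38042 + 11245) = 56623/(-26797) = 56623*(-1/26797) = -56623/26797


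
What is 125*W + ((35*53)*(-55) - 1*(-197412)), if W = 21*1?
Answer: 98012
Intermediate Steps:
W = 21
125*W + ((35*53)*(-55) - 1*(-197412)) = 125*21 + ((35*53)*(-55) - 1*(-197412)) = 2625 + (1855*(-55) + 197412) = 2625 + (-102025 + 197412) = 2625 + 95387 = 98012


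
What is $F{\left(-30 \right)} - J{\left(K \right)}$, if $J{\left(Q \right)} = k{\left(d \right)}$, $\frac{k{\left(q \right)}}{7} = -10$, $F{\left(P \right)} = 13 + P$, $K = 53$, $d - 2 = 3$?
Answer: $53$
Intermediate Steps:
$d = 5$ ($d = 2 + 3 = 5$)
$k{\left(q \right)} = -70$ ($k{\left(q \right)} = 7 \left(-10\right) = -70$)
$J{\left(Q \right)} = -70$
$F{\left(-30 \right)} - J{\left(K \right)} = \left(13 - 30\right) - -70 = -17 + 70 = 53$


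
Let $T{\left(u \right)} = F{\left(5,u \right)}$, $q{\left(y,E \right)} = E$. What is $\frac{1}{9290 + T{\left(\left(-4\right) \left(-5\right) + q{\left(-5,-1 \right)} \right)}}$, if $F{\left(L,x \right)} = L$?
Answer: $\frac{1}{9295} \approx 0.00010758$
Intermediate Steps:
$T{\left(u \right)} = 5$
$\frac{1}{9290 + T{\left(\left(-4\right) \left(-5\right) + q{\left(-5,-1 \right)} \right)}} = \frac{1}{9290 + 5} = \frac{1}{9295}$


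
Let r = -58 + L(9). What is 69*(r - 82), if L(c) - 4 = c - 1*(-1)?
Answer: -8694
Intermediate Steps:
L(c) = 5 + c (L(c) = 4 + (c - 1*(-1)) = 4 + (c + 1) = 4 + (1 + c) = 5 + c)
r = -44 (r = -58 + (5 + 9) = -58 + 14 = -44)
69*(r - 82) = 69*(-44 - 82) = 69*(-126) = -8694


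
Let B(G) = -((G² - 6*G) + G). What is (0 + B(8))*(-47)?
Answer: 1128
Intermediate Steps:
B(G) = -G² + 5*G (B(G) = -(G² - 5*G) = -G² + 5*G)
(0 + B(8))*(-47) = (0 + 8*(5 - 1*8))*(-47) = (0 + 8*(5 - 8))*(-47) = (0 + 8*(-3))*(-47) = (0 - 24)*(-47) = -24*(-47) = 1128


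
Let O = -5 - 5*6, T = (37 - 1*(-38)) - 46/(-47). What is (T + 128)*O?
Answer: -335545/47 ≈ -7139.3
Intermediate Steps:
T = 3571/47 (T = (37 + 38) - 46*(-1/47) = 75 + 46/47 = 3571/47 ≈ 75.979)
O = -35 (O = -5 - 30 = -35)
(T + 128)*O = (3571/47 + 128)*(-35) = (9587/47)*(-35) = -335545/47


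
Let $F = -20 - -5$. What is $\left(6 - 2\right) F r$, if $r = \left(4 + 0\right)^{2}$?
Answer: $-960$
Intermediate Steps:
$r = 16$ ($r = 4^{2} = 16$)
$F = -15$ ($F = -20 + 5 = -15$)
$\left(6 - 2\right) F r = \left(6 - 2\right) \left(-15\right) 16 = 4 \left(-15\right) 16 = \left(-60\right) 16 = -960$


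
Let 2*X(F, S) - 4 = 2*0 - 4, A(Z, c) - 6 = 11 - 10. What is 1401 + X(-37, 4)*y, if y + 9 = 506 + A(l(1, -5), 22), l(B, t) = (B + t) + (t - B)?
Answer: 1401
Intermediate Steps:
l(B, t) = 2*t
A(Z, c) = 7 (A(Z, c) = 6 + (11 - 10) = 6 + 1 = 7)
X(F, S) = 0 (X(F, S) = 2 + (2*0 - 4)/2 = 2 + (0 - 4)/2 = 2 + (½)*(-4) = 2 - 2 = 0)
y = 504 (y = -9 + (506 + 7) = -9 + 513 = 504)
1401 + X(-37, 4)*y = 1401 + 0*504 = 1401 + 0 = 1401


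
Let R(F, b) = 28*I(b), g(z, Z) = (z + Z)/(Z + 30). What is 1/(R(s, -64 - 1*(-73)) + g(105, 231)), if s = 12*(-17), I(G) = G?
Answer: 87/22036 ≈ 0.0039481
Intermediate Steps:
g(z, Z) = (Z + z)/(30 + Z)
s = -204
R(F, b) = 28*b
1/(R(s, -64 - 1*(-73)) + g(105, 231)) = 1/(28*(-64 - 1*(-73)) + (231 + 105)/(30 + 231)) = 1/(28*(-64 + 73) + 336/261) = 1/(28*9 + (1/261)*336) = 1/(252 + 112/87) = 1/(22036/87) = 87/22036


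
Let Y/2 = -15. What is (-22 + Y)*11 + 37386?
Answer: 36814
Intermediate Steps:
Y = -30 (Y = 2*(-15) = -30)
(-22 + Y)*11 + 37386 = (-22 - 30)*11 + 37386 = -52*11 + 37386 = -572 + 37386 = 36814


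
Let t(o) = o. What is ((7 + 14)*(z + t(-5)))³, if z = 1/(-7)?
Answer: -1259712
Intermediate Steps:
z = -⅐ ≈ -0.14286
((7 + 14)*(z + t(-5)))³ = ((7 + 14)*(-⅐ - 5))³ = (21*(-36/7))³ = (-108)³ = -1259712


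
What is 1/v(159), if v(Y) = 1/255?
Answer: 255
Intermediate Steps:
v(Y) = 1/255
1/v(159) = 1/(1/255) = 255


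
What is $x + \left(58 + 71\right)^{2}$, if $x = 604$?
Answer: $17245$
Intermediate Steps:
$x + \left(58 + 71\right)^{2} = 604 + \left(58 + 71\right)^{2} = 604 + 129^{2} = 604 + 16641 = 17245$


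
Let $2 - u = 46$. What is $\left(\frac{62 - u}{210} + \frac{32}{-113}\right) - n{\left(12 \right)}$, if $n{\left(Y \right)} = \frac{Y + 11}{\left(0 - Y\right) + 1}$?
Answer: $\frac{301814}{130515} \approx 2.3125$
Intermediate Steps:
$u = -44$ ($u = 2 - 46 = -44$)
$n{\left(Y \right)} = \frac{11 + Y}{1 - Y}$ ($n{\left(Y \right)} = \frac{11 + Y}{- Y + 1} = \frac{11 + Y}{1 - Y}$)
$\left(\frac{62 - u}{210} + \frac{32}{-113}\right) - n{\left(12 \right)} = \left(\frac{62 - -44}{210} + \frac{32}{-113}\right) - \frac{-11 - 12}{-1 + 12} = \left(\left(62 + 44\right) \frac{1}{210} + 32 \left(- \frac{1}{113}\right)\right) - \frac{-11 - 12}{11} = \left(106 \cdot \frac{1}{210} - \frac{32}{113}\right) - \frac{1}{11} \left(-23\right) = \left(\frac{53}{105} - \frac{32}{113}\right) - - \frac{23}{11} = \frac{2629}{11865} + \frac{23}{11} = \frac{301814}{130515}$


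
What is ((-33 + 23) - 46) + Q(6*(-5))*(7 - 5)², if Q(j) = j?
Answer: -176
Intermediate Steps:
((-33 + 23) - 46) + Q(6*(-5))*(7 - 5)² = ((-33 + 23) - 46) + (6*(-5))*(7 - 5)² = (-10 - 46) - 30*2² = -56 - 30*4 = -56 - 120 = -176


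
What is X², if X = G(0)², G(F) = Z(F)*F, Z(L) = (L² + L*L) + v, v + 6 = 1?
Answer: 0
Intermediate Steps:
v = -5 (v = -6 + 1 = -5)
Z(L) = -5 + 2*L² (Z(L) = (L² + L*L) - 5 = (L² + L²) - 5 = 2*L² - 5 = -5 + 2*L²)
G(F) = F*(-5 + 2*F²) (G(F) = (-5 + 2*F²)*F = F*(-5 + 2*F²))
X = 0 (X = (0*(-5 + 2*0²))² = (0*(-5 + 2*0))² = (0*(-5 + 0))² = (0*(-5))² = 0² = 0)
X² = 0² = 0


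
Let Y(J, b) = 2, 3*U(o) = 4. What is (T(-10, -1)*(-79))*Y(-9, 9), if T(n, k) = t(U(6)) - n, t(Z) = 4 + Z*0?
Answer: -2212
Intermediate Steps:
U(o) = 4/3 (U(o) = (⅓)*4 = 4/3)
t(Z) = 4 (t(Z) = 4 + 0 = 4)
T(n, k) = 4 - n
(T(-10, -1)*(-79))*Y(-9, 9) = ((4 - 1*(-10))*(-79))*2 = ((4 + 10)*(-79))*2 = (14*(-79))*2 = -1106*2 = -2212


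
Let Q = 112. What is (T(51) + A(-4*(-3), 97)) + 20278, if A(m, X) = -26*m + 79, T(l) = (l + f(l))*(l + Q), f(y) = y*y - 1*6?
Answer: 451343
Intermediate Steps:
f(y) = -6 + y² (f(y) = y² - 6 = -6 + y²)
T(l) = (112 + l)*(-6 + l + l²) (T(l) = (l + (-6 + l²))*(l + 112) = (-6 + l + l²)*(112 + l) = (112 + l)*(-6 + l + l²))
A(m, X) = 79 - 26*m
(T(51) + A(-4*(-3), 97)) + 20278 = ((-672 + 51³ + 106*51 + 113*51²) + (79 - (-104)*(-3))) + 20278 = ((-672 + 132651 + 5406 + 113*2601) + (79 - 26*12)) + 20278 = ((-672 + 132651 + 5406 + 293913) + (79 - 312)) + 20278 = (431298 - 233) + 20278 = 431065 + 20278 = 451343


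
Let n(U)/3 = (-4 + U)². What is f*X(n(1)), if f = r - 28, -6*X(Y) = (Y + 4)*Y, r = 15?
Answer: 3627/2 ≈ 1813.5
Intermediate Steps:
n(U) = 3*(-4 + U)²
X(Y) = -Y*(4 + Y)/6 (X(Y) = -(Y + 4)*Y/6 = -(4 + Y)*Y/6 = -Y*(4 + Y)/6)
f = -13 (f = 15 - 28 = -13)
f*X(n(1)) = -(-13)*3*(-4 + 1)²*(4 + 3*(-4 + 1)²)/6 = -(-13)*3*(-3)²*(4 + 3*(-3)²)/6 = -(-13)*3*9*(4 + 3*9)/6 = -(-13)*27*(4 + 27)/6 = -(-13)*27*31/6 = -13*(-279/2) = 3627/2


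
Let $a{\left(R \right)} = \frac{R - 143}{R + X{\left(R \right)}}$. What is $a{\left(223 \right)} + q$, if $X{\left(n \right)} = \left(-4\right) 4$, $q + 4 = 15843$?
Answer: $\frac{3278753}{207} \approx 15839.0$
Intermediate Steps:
$q = 15839$ ($q = -4 + 15843 = 15839$)
$X{\left(n \right)} = -16$
$a{\left(R \right)} = \frac{-143 + R}{-16 + R}$ ($a{\left(R \right)} = \frac{R - 143}{R - 16} = \frac{-143 + R}{-16 + R}$)
$a{\left(223 \right)} + q = \frac{-143 + 223}{-16 + 223} + 15839 = \frac{1}{207} \cdot 80 + 15839 = \frac{80}{207} + 15839 = \frac{3278753}{207}$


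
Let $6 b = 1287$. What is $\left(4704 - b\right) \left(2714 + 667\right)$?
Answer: $\frac{30357999}{2} \approx 1.5179 \cdot 10^{7}$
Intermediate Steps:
$b = \frac{429}{2}$ ($b = \frac{1}{6} \cdot 1287 = \frac{429}{2} \approx 214.5$)
$\left(4704 - b\right) \left(2714 + 667\right) = \left(4704 - \frac{429}{2}\right) \left(2714 + 667\right) = \left(4704 - \frac{429}{2}\right) 3381 = \frac{8979}{2} \cdot 3381 = \frac{30357999}{2}$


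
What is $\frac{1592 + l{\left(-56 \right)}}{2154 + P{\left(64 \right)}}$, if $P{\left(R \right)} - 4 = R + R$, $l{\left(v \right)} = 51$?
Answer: $\frac{1643}{2286} \approx 0.71872$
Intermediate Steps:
$P{\left(R \right)} = 4 + 2 R$ ($P{\left(R \right)} = 4 + \left(R + R\right) = 4 + 2 R$)
$\frac{1592 + l{\left(-56 \right)}}{2154 + P{\left(64 \right)}} = \frac{1592 + 51}{2154 + \left(4 + 2 \cdot 64\right)} = \frac{1643}{2154 + \left(4 + 128\right)} = \frac{1643}{2154 + 132} = \frac{1643}{2286}$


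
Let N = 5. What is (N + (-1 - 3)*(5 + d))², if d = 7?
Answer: 1849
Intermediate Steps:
(N + (-1 - 3)*(5 + d))² = (5 + (-1 - 3)*(5 + 7))² = (5 - 4*12)² = (5 - 48)² = (-43)² = 1849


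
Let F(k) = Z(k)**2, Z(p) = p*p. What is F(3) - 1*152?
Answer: -71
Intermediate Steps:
Z(p) = p**2
F(k) = k**4 (F(k) = (k**2)**2 = k**4)
F(3) - 1*152 = 3**4 - 1*152 = 81 - 152 = -71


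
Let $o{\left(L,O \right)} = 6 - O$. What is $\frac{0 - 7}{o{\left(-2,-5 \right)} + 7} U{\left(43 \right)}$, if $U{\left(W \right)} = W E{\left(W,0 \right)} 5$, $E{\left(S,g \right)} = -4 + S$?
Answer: $- \frac{19565}{6} \approx -3260.8$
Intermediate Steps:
$U{\left(W \right)} = 5 W \left(-4 + W\right)$ ($U{\left(W \right)} = W \left(-4 + W\right) 5 = 5 W \left(-4 + W\right)$)
$\frac{0 - 7}{o{\left(-2,-5 \right)} + 7} U{\left(43 \right)} = \frac{0 - 7}{\left(6 - -5\right) + 7} \cdot 5 \cdot 43 \left(-4 + 43\right) = - \frac{7}{\left(6 + 5\right) + 7} \cdot 5 \cdot 43 \cdot 39 = - \frac{7}{11 + 7} \cdot 8385 = - \frac{7}{18} \cdot 8385 = \left(-7\right) \frac{1}{18} \cdot 8385 = \left(- \frac{7}{18}\right) 8385 = - \frac{19565}{6}$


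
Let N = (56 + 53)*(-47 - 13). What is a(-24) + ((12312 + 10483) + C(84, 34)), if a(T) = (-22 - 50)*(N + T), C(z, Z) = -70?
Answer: 495333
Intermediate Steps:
N = -6540 (N = 109*(-60) = -6540)
a(T) = 470880 - 72*T (a(T) = (-22 - 50)*(-6540 + T) = -72*(-6540 + T) = 470880 - 72*T)
a(-24) + ((12312 + 10483) + C(84, 34)) = (470880 - 72*(-24)) + ((12312 + 10483) - 70) = (470880 + 1728) + (22795 - 70) = 472608 + 22725 = 495333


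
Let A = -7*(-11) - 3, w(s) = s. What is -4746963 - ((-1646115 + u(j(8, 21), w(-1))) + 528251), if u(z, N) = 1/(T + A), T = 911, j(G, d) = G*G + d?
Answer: -3574662516/985 ≈ -3.6291e+6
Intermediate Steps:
j(G, d) = d + G**2 (j(G, d) = G**2 + d = d + G**2)
A = 74 (A = 77 - 3 = 74)
u(z, N) = 1/985 (u(z, N) = 1/(911 + 74) = 1/985)
-4746963 - ((-1646115 + u(j(8, 21), w(-1))) + 528251) = -4746963 - ((-1646115 + 1/985) + 528251) = -4746963 - (-1621423274/985 + 528251) = -4746963 - 1*(-1101096039/985) = -4746963 + 1101096039/985 = -3574662516/985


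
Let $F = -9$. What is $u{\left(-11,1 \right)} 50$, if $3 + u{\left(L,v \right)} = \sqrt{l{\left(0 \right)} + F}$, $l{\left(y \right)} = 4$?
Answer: $-150 + 50 i \sqrt{5} \approx -150.0 + 111.8 i$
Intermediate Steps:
$u{\left(L,v \right)} = -3 + i \sqrt{5}$ ($u{\left(L,v \right)} = -3 + \sqrt{4 - 9} = -3 + \sqrt{-5} = -3 + i \sqrt{5}$)
$u{\left(-11,1 \right)} 50 = \left(-3 + i \sqrt{5}\right) 50 = -150 + 50 i \sqrt{5}$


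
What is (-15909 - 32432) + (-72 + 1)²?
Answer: -43300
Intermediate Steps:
(-15909 - 32432) + (-72 + 1)² = -48341 + (-71)² = -48341 + 5041 = -43300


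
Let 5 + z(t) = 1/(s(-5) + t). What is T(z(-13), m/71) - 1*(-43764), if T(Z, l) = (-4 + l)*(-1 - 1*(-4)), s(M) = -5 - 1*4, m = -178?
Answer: 3105858/71 ≈ 43745.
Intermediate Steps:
s(M) = -9 (s(M) = -5 - 4 = -9)
z(t) = -5 + 1/(-9 + t)
T(Z, l) = -12 + 3*l (T(Z, l) = (-4 + l)*(-1 + 4) = (-4 + l)*3 = -12 + 3*l)
T(z(-13), m/71) - 1*(-43764) = (-12 + 3*(-178/71)) - 1*(-43764) = (-12 + 3*(-178*1/71)) + 43764 = (-12 + 3*(-178/71)) + 43764 = (-12 - 534/71) + 43764 = -1386/71 + 43764 = 3105858/71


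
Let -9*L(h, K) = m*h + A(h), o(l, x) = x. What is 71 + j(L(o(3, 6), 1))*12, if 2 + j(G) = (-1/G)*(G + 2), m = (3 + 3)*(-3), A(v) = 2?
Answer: 1747/53 ≈ 32.962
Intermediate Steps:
m = -18 (m = 6*(-3) = -18)
L(h, K) = -2/9 + 2*h (L(h, K) = -(-18*h + 2)/9 = -(2 - 18*h)/9 = -2/9 + 2*h)
j(G) = -2 - (2 + G)/G (j(G) = -2 + (-1/G)*(G + 2) = -2 + (-1/G)*(2 + G) = -2 - (2 + G)/G)
71 + j(L(o(3, 6), 1))*12 = 71 + (-3 - 2/(-2/9 + 2*6))*12 = 71 + (-3 - 2/(-2/9 + 12))*12 = 71 + (-3 - 2/106/9)*12 = 71 + (-3 - 2*9/106)*12 = 71 + (-3 - 9/53)*12 = 71 - 168/53*12 = 71 - 2016/53 = 1747/53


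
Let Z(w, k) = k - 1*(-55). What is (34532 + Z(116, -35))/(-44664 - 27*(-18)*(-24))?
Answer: -4319/7041 ≈ -0.61341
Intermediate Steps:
Z(w, k) = 55 + k (Z(w, k) = k + 55 = 55 + k)
(34532 + Z(116, -35))/(-44664 - 27*(-18)*(-24)) = (34532 + (55 - 35))/(-44664 - 27*(-18)*(-24)) = (34532 + 20)/(-44664 + 486*(-24)) = 34552/(-44664 - 11664) = 34552/(-56328) = 34552*(-1/56328) = -4319/7041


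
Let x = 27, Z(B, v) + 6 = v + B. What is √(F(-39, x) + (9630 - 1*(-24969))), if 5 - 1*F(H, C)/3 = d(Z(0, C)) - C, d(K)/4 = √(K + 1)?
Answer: √(34695 - 12*√22) ≈ 186.11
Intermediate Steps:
Z(B, v) = -6 + B + v (Z(B, v) = -6 + (v + B) = -6 + (B + v) = -6 + B + v)
d(K) = 4*√(1 + K) (d(K) = 4*√(K + 1) = 4*√(1 + K))
F(H, C) = 15 - 12*√(-5 + C) + 3*C (F(H, C) = 15 - 3*(4*√(1 + (-6 + 0 + C)) - C) = 15 - 3*(4*√(1 + (-6 + C)) - C) = 15 - 3*(4*√(-5 + C) - C) = 15 - 3*(-C + 4*√(-5 + C)) = 15 + (-12*√(-5 + C) + 3*C) = 15 - 12*√(-5 + C) + 3*C)
√(F(-39, x) + (9630 - 1*(-24969))) = √((15 - 12*√(-5 + 27) + 3*27) + (9630 - 1*(-24969))) = √((15 - 12*√22 + 81) + (9630 + 24969)) = √((96 - 12*√22) + 34599) = √(34695 - 12*√22)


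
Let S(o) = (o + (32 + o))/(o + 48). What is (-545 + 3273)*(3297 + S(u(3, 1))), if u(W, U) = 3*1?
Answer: 458808680/51 ≈ 8.9963e+6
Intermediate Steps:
u(W, U) = 3
S(o) = (32 + 2*o)/(48 + o)
(-545 + 3273)*(3297 + S(u(3, 1))) = (-545 + 3273)*(3297 + 2*(16 + 3)/(48 + 3)) = 2728*(3297 + 2*19/51) = 2728*(3297 + 2*(1/51)*19) = 2728*(3297 + 38/51) = 2728*(168185/51) = 458808680/51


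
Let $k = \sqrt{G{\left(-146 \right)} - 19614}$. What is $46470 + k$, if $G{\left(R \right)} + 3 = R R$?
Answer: $46470 + \sqrt{1699} \approx 46511.0$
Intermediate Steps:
$G{\left(R \right)} = -3 + R^{2}$ ($G{\left(R \right)} = -3 + R R = -3 + R^{2}$)
$k = \sqrt{1699}$ ($k = \sqrt{\left(-3 + \left(-146\right)^{2}\right) - 19614} = \sqrt{\left(-3 + 21316\right) - 19614} = \sqrt{21313 - 19614} = \sqrt{1699} \approx 41.219$)
$46470 + k = 46470 + \sqrt{1699}$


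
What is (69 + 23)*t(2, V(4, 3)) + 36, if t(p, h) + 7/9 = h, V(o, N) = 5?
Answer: 3820/9 ≈ 424.44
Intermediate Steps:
t(p, h) = -7/9 + h
(69 + 23)*t(2, V(4, 3)) + 36 = (69 + 23)*(-7/9 + 5) + 36 = 92*(38/9) + 36 = 3496/9 + 36 = 3820/9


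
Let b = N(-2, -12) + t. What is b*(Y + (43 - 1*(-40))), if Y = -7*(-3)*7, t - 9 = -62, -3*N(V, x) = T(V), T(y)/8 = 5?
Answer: -45770/3 ≈ -15257.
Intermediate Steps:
T(y) = 40 (T(y) = 8*5 = 40)
N(V, x) = -40/3 (N(V, x) = -⅓*40 = -40/3)
t = -53 (t = 9 - 62 = -53)
Y = 147 (Y = 21*7 = 147)
b = -199/3 (b = -40/3 - 53 = -199/3 ≈ -66.333)
b*(Y + (43 - 1*(-40))) = -199*(147 + (43 - 1*(-40)))/3 = -199*(147 + (43 + 40))/3 = -199*(147 + 83)/3 = -199/3*230 = -45770/3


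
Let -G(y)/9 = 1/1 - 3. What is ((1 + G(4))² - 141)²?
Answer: 48400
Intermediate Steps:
G(y) = 18 (G(y) = -9*(1/1 - 3) = -9*(1*1 - 3) = -9*(1 - 3) = -9*(-2) = 18)
((1 + G(4))² - 141)² = ((1 + 18)² - 141)² = (19² - 141)² = (361 - 141)² = 220² = 48400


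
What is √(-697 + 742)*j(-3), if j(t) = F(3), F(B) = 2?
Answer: 6*√5 ≈ 13.416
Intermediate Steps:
j(t) = 2
√(-697 + 742)*j(-3) = √(-697 + 742)*2 = √45*2 = (3*√5)*2 = 6*√5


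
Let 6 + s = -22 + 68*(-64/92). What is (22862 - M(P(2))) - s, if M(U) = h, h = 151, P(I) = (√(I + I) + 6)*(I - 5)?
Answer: 524085/23 ≈ 22786.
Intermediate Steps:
P(I) = (-5 + I)*(6 + √2*√I) (P(I) = (√(2*I) + 6)*(-5 + I) = (√2*√I + 6)*(-5 + I) = (6 + √2*√I)*(-5 + I) = (-5 + I)*(6 + √2*√I))
M(U) = 151
s = -1732/23 (s = -6 + (-22 + 68*(-64/92)) = -6 + (-22 + 68*(-64*1/92)) = -6 + (-22 + 68*(-16/23)) = -6 + (-22 - 1088/23) = -6 - 1594/23 = -1732/23 ≈ -75.304)
(22862 - M(P(2))) - s = (22862 - 1*151) - 1*(-1732/23) = (22862 - 151) + 1732/23 = 22711 + 1732/23 = 524085/23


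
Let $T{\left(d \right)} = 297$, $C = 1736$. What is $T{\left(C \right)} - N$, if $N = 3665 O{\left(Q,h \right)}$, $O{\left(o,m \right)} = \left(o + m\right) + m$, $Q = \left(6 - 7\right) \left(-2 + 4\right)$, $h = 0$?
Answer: $7627$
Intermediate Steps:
$Q = -2$ ($Q = \left(-1\right) 2 = -2$)
$O{\left(o,m \right)} = o + 2 m$ ($O{\left(o,m \right)} = \left(m + o\right) + m = o + 2 m$)
$N = -7330$ ($N = 3665 \left(-2 + 2 \cdot 0\right) = 3665 \left(-2 + 0\right) = 3665 \left(-2\right) = -7330$)
$T{\left(C \right)} - N = 297 - -7330 = 297 + 7330 = 7627$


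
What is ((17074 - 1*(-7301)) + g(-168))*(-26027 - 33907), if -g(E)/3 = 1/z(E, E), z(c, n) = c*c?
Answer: -327239638573/224 ≈ -1.4609e+9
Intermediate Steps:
z(c, n) = c²
g(E) = -3/E²
((17074 - 1*(-7301)) + g(-168))*(-26027 - 33907) = ((17074 - 1*(-7301)) - 3/(-168)²)*(-26027 - 33907) = ((17074 + 7301) - 3*1/28224)*(-59934) = (24375 - 1/9408)*(-59934) = (229319999/9408)*(-59934) = -327239638573/224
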